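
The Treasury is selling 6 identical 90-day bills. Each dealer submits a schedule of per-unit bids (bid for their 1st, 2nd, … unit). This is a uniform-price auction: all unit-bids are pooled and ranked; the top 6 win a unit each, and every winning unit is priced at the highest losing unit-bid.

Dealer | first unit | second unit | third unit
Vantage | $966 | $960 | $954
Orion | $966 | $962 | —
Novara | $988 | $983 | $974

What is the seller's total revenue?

Pooled unit-bids ranked (top 6): 988 (Novara-1), 983 (Novara-2), 974 (Novara-3), 966 (Vantage-1), 966 (Orion-1), 962 (Orion-2)
First bid not allocated: $960.
Allocation: Novara 3, Orion 2, Vantage 1. Every unit priced at $960.
Revenue = 6 × 960 = $5,760.

Total revenue: $5,760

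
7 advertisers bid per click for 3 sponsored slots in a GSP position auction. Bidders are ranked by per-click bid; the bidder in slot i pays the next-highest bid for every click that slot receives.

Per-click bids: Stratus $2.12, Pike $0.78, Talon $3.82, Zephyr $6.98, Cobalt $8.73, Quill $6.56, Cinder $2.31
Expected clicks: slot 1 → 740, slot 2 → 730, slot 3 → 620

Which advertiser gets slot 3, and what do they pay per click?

Sorting advertisers: $8.73 (Cobalt) > $6.98 (Zephyr) > $6.56 (Quill) > $3.82 (Talon) > …
Slot 3 goes to the third-ranked bidder, Quill, who pays the next bid down: $3.82/click.

Quill; $3.82 per click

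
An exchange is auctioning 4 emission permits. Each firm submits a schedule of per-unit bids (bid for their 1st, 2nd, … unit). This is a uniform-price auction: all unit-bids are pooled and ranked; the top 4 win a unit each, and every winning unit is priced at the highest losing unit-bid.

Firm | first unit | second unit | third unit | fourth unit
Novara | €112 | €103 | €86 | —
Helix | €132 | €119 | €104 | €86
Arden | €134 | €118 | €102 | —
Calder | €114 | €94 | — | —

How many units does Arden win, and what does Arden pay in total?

Merging the schedules and taking the best 4: 134 (Arden-1), 132 (Helix-1), 119 (Helix-2), 118 (Arden-2)
First bid not allocated: €114.
Arden wins 2 unit(s) at €114 each.

Arden: 2 units, pays €228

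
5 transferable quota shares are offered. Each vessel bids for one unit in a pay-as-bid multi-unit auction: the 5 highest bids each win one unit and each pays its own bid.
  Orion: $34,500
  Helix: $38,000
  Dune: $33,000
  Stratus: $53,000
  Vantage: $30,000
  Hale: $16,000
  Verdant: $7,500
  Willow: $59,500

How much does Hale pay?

Hale pays $0

Sorting: 59,500 (Willow), 53,000 (Stratus), 38,000 (Helix), 34,500 (Orion), 33,000 (Dune), 30,000 (Vantage), 16,000 (Hale), …
Top 5: Willow, Stratus, Helix, Orion, Dune.
Hale does not win → $0.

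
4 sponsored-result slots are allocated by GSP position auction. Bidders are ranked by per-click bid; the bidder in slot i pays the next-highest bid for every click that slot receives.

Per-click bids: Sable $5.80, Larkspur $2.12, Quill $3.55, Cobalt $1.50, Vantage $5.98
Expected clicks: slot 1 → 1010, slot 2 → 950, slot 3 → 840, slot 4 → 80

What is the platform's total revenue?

Per-click bids in order: $5.98 (Vantage) > $5.80 (Sable) > $3.55 (Quill) > $2.12 (Larkspur) > $1.50 (Cobalt)
Slot 1: Vantage pays $5.80 × 1010 = $5858.00
Slot 2: Sable pays $3.55 × 950 = $3372.50
Slot 3: Quill pays $2.12 × 840 = $1780.80
Slot 4: Larkspur pays $1.50 × 80 = $120.00
Total = $11131.30

Total revenue: $11131.30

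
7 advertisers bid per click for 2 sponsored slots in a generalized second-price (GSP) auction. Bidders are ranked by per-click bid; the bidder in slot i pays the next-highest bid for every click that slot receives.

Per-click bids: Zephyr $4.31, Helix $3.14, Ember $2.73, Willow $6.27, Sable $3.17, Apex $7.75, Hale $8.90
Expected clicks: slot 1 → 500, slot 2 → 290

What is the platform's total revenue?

Total revenue: $5693.30

Per-click bids in order: $8.90 (Hale) > $7.75 (Apex) > $6.27 (Willow) > …
Slot 1: Hale pays $7.75 × 500 = $3875.00
Slot 2: Apex pays $6.27 × 290 = $1818.30
Total = $5693.30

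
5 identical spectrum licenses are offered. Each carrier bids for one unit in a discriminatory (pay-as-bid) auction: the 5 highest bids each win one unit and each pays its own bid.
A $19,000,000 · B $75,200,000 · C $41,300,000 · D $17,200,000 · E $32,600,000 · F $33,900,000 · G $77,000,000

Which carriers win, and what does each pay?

Ordering the bids: 77,000,000 (G), 75,200,000 (B), 41,300,000 (C), 33,900,000 (F), 32,600,000 (E), 19,000,000 (A), 17,200,000 (D)
Winners (5 units): G, B, C, F, E.
Each winner pays its own bid: G $77,000,000, B $75,200,000, C $41,300,000, F $33,900,000, E $32,600,000.

G $77,000,000, B $75,200,000, C $41,300,000, F $33,900,000, E $32,600,000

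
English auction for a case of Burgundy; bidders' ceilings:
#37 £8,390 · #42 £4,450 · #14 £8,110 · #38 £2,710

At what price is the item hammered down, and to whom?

#37 wins at £8,110

Sorting limits: 8,390 (#37) > 8,110 (#14) > 4,450 (#42) > 2,710 (#38)
Bidding ends when #14 exits at £8,110; #37 takes it.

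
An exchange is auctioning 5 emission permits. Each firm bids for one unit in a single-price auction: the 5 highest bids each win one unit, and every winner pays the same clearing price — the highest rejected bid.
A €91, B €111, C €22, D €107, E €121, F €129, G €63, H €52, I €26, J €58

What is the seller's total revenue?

Sorting: 129 (F), 121 (E), 111 (B), 107 (D), 91 (A), 63 (G), 58 (J), …
Winners (5 units): F, E, B, D, A.
Clearing price = highest rejected bid = €63.
Total revenue = 5 × €63 = €315.

Total revenue: €315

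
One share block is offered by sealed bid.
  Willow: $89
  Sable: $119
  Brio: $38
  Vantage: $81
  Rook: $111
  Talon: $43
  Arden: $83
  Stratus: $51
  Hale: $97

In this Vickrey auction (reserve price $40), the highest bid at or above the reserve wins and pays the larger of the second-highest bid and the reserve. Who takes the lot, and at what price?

Bids in order: 119 (Sable) > 111 (Rook) > 97 (Hale) > 89 (Willow) > 83 (Arden) > 81 (Vantage) > …
Sable has the top bid at or above the reserve ($119).
max(second-highest $111, reserve $40) = $111; the reserve does not bind.

Sable pays $111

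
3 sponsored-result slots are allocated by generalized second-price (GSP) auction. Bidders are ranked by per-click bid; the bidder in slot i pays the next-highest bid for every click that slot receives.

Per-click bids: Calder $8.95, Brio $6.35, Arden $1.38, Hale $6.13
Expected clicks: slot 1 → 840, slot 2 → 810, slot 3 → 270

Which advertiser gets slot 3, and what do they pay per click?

Hale; $1.38 per click

Sorting advertisers: $8.95 (Calder) > $6.35 (Brio) > $6.13 (Hale) > $1.38 (Arden)
Slot 3 goes to the third-ranked bidder, Hale, who pays the next bid down: $1.38/click.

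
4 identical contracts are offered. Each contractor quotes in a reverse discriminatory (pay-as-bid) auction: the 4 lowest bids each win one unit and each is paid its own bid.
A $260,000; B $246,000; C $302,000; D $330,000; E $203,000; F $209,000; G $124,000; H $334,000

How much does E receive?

Ordering the bids: 124,000 (G), 203,000 (E), 209,000 (F), 246,000 (B), 260,000 (A), 302,000 (C), …
The 4 lowest are G, E, F, B.
E wins → own bid $203,000.

E is paid $203,000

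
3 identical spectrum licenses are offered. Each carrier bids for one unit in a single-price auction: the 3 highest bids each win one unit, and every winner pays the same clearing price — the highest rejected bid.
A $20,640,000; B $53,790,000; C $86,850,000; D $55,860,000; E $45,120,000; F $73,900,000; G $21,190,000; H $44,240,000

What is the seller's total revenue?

Sorting: 86,850,000 (C), 73,900,000 (F), 55,860,000 (D), 53,790,000 (B), 45,120,000 (E), …
Top 3: C, F, D.
Highest unsuccessful bid: $53,790,000 → clearing price.
Total revenue = 3 × $53,790,000 = $161,370,000.

Total revenue: $161,370,000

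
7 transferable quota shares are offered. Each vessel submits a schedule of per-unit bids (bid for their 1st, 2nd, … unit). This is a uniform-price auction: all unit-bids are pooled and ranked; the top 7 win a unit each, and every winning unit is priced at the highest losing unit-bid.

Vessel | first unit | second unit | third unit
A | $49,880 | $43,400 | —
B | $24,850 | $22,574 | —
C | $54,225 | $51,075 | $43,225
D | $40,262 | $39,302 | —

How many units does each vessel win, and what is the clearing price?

All unit-bids, highest first — top 7: 54,225 (C-1), 51,075 (C-2), 49,880 (A-1), 43,400 (A-2), 43,225 (C-3), 40,262 (D-1), 39,302 (D-2)
The (k+1)-th unit-bid is $24,850.
Allocation: A 2, C 3, D 2.

A 2, C 3, D 2; clearing price $24,850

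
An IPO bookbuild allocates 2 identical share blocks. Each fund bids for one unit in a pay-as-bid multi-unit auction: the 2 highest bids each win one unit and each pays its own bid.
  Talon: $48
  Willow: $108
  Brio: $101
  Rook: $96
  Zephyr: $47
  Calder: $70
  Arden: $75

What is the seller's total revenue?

Ordering the bids: 108 (Willow), 101 (Brio), 96 (Rook), 75 (Arden), …
The 2 highest are Willow, Brio.
Total revenue = 108 + 101 = $209.

Total revenue: $209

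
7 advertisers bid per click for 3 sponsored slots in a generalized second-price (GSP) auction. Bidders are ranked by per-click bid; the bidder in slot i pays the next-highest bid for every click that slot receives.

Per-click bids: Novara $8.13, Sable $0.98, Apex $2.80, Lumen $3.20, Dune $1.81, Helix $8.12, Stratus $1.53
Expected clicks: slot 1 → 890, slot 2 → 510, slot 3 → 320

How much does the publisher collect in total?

Total revenue: $9754.80

Sorting advertisers: $8.13 (Novara) > $8.12 (Helix) > $3.20 (Lumen) > $2.80 (Apex) > …
Slot 1: Novara pays $8.12 × 890 = $7226.80
Slot 2: Helix pays $3.20 × 510 = $1632.00
Slot 3: Lumen pays $2.80 × 320 = $896.00
Total = $9754.80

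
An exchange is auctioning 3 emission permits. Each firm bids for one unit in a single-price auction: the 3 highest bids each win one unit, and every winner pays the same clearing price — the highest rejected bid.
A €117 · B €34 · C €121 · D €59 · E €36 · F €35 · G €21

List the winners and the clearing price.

C, A, D; each pays €36

Sorting: 121 (C), 117 (A), 59 (D), 36 (E), 35 (F), …
The 3 highest are C, A, D.
First losing bid is E's €36, which sets the uniform price.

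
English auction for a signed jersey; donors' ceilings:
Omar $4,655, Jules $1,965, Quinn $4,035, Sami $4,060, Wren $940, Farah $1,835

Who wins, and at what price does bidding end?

Omar wins at $4,060

Rule: the price rises until one bidder remains; the winner pays the price at which the last rival dropped out.
Limits in order: 4,655 (Omar) > 4,060 (Sami) > 4,035 (Quinn) > 1,965 (Jules) > 1,835 (Farah) > 940 (Wren)
Bidding ends when Sami exits at $4,060; Omar takes it.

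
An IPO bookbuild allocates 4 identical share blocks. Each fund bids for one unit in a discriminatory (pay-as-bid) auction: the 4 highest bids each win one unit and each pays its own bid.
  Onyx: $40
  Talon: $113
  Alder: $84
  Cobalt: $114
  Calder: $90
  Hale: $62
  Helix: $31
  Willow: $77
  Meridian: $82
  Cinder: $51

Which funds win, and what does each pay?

Cobalt $114, Talon $113, Calder $90, Alder $84

Bids ranked high→low: 114 (Cobalt), 113 (Talon), 90 (Calder), 84 (Alder), 82 (Meridian), 77 (Willow), …
Winners (4 units): Cobalt, Talon, Calder, Alder.
Each winner pays its own bid: Cobalt $114, Talon $113, Calder $90, Alder $84.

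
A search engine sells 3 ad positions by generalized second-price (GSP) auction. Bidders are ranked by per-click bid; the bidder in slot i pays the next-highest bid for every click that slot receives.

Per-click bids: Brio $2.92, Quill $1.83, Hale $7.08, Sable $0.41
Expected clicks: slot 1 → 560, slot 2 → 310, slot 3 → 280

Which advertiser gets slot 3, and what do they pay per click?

Sorting advertisers: $7.08 (Hale) > $2.92 (Brio) > $1.83 (Quill) > $0.41 (Sable)
Slot 3 goes to the third-ranked bidder, Quill, who pays the next bid down: $0.41/click.

Quill; $0.41 per click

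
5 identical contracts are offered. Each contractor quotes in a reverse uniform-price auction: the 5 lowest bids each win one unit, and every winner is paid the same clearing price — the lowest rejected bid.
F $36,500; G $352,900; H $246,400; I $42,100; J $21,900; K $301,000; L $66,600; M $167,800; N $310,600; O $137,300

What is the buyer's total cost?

Sorting: 21,900 (J), 36,500 (F), 42,100 (I), 66,600 (L), 137,300 (O), 167,800 (M), 246,400 (H), …
Winners (5 units): J, F, I, L, O.
First losing bid is M's $167,800, which sets the uniform price.
Total cost = 5 × $167,800 = $839,000.

Total cost: $839,000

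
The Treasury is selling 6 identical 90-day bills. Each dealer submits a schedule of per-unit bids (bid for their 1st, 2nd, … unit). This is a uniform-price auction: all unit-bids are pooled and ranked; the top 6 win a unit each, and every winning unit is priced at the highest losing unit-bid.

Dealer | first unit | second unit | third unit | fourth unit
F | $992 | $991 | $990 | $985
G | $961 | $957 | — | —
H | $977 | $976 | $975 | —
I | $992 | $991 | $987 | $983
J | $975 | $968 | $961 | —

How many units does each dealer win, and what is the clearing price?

F 3, I 3; clearing price $985

Pooled unit-bids ranked (top 6): 992 (F-1), 992 (I-1), 991 (F-2), 991 (I-2), 990 (F-3), 987 (I-3)
Highest rejected unit-bid = $985.
Allocation: F 3, I 3.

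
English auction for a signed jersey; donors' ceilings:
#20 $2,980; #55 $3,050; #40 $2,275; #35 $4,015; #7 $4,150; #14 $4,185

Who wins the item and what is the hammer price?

#14 wins at $4,150

Ascending (English) auction: the price rises until one bidder remains; the winner pays the price at which the last rival dropped out.
Limits in order: 4,185 (#14) > 4,150 (#7) > 4,015 (#35) > 3,050 (#55) > 2,980 (#20) > 2,275 (#40)
Bidding ends when #7 exits at $4,150; #14 takes it.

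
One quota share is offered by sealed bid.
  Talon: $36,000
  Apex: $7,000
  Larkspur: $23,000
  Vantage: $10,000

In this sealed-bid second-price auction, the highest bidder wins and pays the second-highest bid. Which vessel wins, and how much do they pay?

Talon pays $23,000

Bids in order: 36,000 (Talon) > 23,000 (Larkspur) > 10,000 (Vantage) > 7,000 (Apex)
Talon wins with the highest bid; price is set by the runner-up at $23,000.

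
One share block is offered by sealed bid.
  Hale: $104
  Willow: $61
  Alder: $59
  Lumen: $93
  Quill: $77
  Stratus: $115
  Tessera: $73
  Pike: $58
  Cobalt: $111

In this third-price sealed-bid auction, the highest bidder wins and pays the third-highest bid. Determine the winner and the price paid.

Sorting bids: 115 (Stratus) > 111 (Cobalt) > 104 (Hale) > 93 (Lumen) > 77 (Quill) > 73 (Tessera) > …
Stratus wins; payment is bid #3 in the ranking = $104.

Stratus pays $104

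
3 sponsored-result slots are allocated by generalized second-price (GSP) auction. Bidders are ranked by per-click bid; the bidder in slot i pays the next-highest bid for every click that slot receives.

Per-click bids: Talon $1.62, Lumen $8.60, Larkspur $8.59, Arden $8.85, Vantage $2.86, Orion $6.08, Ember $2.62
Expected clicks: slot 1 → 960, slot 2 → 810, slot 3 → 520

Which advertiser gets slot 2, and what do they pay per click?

Sorting advertisers: $8.85 (Arden) > $8.60 (Lumen) > $8.59 (Larkspur) > $6.08 (Orion) > …
Slot 2 goes to the second-ranked bidder, Lumen, who pays the next bid down: $8.59/click.

Lumen; $8.59 per click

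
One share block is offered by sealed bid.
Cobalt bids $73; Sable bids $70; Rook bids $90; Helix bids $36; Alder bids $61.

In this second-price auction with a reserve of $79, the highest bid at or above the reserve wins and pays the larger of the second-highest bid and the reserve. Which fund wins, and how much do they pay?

Sorting bids: 90 (Rook) > 73 (Cobalt) > 70 (Sable) > 61 (Alder) > 36 (Helix)
Highest eligible bid: Rook at $90.
max(second-highest $73, reserve $79) = $79.

Rook pays $79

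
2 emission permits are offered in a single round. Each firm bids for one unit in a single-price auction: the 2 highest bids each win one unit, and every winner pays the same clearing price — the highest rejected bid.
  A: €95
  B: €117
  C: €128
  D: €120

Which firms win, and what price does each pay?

C, D; each pays €117

Sorting: 128 (C), 120 (D), 117 (B), 95 (A)
Top 2: C, D.
First losing bid is B's €117, which sets the uniform price.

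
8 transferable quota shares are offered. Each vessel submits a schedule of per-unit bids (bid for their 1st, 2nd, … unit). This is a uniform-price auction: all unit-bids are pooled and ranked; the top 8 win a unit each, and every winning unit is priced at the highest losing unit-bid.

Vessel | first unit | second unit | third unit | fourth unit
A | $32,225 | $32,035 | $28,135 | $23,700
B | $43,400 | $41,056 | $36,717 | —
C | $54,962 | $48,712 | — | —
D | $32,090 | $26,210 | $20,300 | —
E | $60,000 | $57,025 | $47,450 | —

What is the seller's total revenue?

Total revenue: $257,800

Merging the schedules and taking the best 8: 60,000 (E-1), 57,025 (E-2), 54,962 (C-1), 48,712 (C-2), 47,450 (E-3), 43,400 (B-1), 41,056 (B-2), 36,717 (B-3)
First bid not allocated: $32,225.
Allocation: B 3, C 2, E 3. Every unit priced at $32,225.
Revenue = 8 × 32,225 = $257,800.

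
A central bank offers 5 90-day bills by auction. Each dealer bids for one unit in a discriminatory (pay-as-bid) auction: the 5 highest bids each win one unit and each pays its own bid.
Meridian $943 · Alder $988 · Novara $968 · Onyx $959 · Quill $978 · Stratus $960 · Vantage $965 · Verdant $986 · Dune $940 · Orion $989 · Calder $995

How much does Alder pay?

Bids ranked high→low: 995 (Calder), 989 (Orion), 988 (Alder), 986 (Verdant), 978 (Quill), 968 (Novara), 965 (Vantage), …
Top 5: Calder, Orion, Alder, Verdant, Quill.
Alder wins → own bid $988.

Alder pays $988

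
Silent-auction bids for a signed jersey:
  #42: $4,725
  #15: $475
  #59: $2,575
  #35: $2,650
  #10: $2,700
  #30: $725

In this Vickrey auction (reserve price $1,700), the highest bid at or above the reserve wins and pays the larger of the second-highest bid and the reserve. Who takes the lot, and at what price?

#42 pays $2,700

Sorting bids: 4,725 (#42) > 2,700 (#10) > 2,650 (#35) > 2,575 (#59) > 725 (#30) > 475 (#15)
#42 has the top bid at or above the reserve ($4,725).
Second-highest bid $2,700 exceeds the reserve $1,700 → payment $2,700.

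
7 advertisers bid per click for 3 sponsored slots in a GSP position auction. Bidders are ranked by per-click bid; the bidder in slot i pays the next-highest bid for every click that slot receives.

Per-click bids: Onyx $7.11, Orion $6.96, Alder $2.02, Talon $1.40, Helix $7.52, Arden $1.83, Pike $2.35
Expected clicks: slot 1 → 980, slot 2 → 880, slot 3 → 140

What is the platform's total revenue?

Total revenue: $13421.60

Per-click bids in order: $7.52 (Helix) > $7.11 (Onyx) > $6.96 (Orion) > $2.35 (Pike) > …
Slot 1: Helix pays $7.11 × 980 = $6967.80
Slot 2: Onyx pays $6.96 × 880 = $6124.80
Slot 3: Orion pays $2.35 × 140 = $329.00
Total = $13421.60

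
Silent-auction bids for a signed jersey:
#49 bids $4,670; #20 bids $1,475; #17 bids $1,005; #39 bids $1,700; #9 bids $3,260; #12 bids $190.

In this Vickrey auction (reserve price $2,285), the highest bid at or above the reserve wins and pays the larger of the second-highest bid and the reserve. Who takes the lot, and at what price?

Bids ranked: 4,670 (#49) > 3,260 (#9) > 1,700 (#39) > 1,475 (#20) > 1,005 (#17) > 190 (#12)
Highest eligible bid: #49 at $4,670.
max(second-highest $3,260, reserve $2,285) = $3,260; the reserve does not bind.

#49 pays $3,260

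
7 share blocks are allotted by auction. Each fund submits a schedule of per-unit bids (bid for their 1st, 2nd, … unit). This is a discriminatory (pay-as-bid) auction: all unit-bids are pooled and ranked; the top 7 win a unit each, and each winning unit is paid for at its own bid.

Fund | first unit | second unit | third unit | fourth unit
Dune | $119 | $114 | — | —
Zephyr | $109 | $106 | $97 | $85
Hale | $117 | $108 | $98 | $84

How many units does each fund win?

All unit-bids, highest first — top 7: 119 (Dune-1), 117 (Hale-1), 114 (Dune-2), 109 (Zephyr-1), 108 (Hale-2), 106 (Zephyr-2), 98 (Hale-3)
Next rejected bid: $97 (not a price — pay-as-bid).
Allocation: Dune 2, Hale 3, Zephyr 2.

Dune 2, Hale 3, Zephyr 2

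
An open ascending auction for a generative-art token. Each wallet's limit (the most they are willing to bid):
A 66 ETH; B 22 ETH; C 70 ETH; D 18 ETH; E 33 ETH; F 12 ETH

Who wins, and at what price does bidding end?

Rule: the price rises until one bidder remains; the winner pays the price at which the last rival dropped out.
Limits ranked: 70 (C) > 66 (A) > 33 (E) > 22 (B) > 18 (D) > 12 (F)
Once the price passes 66 ETH, only C is left; the hammer falls at A's limit of 66 ETH.

C wins at 66 ETH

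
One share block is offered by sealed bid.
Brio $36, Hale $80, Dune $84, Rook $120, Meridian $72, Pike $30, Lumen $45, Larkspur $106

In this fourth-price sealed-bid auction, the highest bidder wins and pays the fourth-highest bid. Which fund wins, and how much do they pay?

Bids ranked: 120 (Rook) > 106 (Larkspur) > 84 (Dune) > 80 (Hale) > 72 (Meridian) > 45 (Lumen) > …
Rook wins; payment is bid #4 in the ranking = $80.

Rook pays $80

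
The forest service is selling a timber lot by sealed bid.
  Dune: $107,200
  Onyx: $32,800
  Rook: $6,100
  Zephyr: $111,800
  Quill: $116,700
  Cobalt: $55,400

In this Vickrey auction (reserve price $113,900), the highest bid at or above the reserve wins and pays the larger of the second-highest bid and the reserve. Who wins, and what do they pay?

Bids in order: 116,700 (Quill) > 111,800 (Zephyr) > 107,200 (Dune) > 55,400 (Cobalt) > 32,800 (Onyx) > 6,100 (Rook)
Highest eligible bid: Quill at $116,700.
max(second-highest $111,800, reserve $113,900) = $113,900.

Quill pays $113,900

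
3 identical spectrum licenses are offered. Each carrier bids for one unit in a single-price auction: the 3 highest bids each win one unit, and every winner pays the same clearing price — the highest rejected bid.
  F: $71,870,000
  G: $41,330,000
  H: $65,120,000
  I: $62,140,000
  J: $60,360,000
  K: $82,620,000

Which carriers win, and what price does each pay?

Bids ranked high→low: 82,620,000 (K), 71,870,000 (F), 65,120,000 (H), 62,140,000 (I), 60,360,000 (J), …
The 3 highest are K, F, H.
First losing bid is I's $62,140,000, which sets the uniform price.

K, F, H; each pays $62,140,000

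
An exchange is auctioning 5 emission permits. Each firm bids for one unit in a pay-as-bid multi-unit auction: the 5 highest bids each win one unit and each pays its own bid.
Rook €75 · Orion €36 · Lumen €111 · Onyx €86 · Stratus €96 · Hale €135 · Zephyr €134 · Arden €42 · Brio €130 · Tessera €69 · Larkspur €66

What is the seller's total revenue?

Total revenue: €606

Ordering the bids: 135 (Hale), 134 (Zephyr), 130 (Brio), 111 (Lumen), 96 (Stratus), 86 (Onyx), 75 (Rook), …
The 5 highest are Hale, Zephyr, Brio, Lumen, Stratus.
Total revenue = 135 + 134 + 130 + 111 + 96 = €606.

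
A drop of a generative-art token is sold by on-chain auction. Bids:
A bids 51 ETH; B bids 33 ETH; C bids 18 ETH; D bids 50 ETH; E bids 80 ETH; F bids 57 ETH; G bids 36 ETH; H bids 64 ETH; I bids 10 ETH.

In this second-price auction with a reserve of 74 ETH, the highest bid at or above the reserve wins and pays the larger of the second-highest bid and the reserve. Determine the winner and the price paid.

Bids in order: 80 (E) > 64 (H) > 57 (F) > 51 (A) > 50 (D) > 36 (G) > …
Highest eligible bid: E at 80 ETH.
Second-highest bid 64 ETH is below the reserve 74 ETH, so the reserve binds → payment 74 ETH.

E pays 74 ETH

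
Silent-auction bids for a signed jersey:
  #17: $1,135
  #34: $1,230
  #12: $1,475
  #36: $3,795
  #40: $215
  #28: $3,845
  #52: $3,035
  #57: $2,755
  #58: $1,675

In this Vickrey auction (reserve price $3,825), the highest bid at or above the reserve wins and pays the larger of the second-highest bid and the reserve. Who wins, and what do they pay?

Rule: the highest bid at or above the reserve wins and pays the larger of the second-highest bid and the reserve.
Bids ranked: 3,845 (#28) > 3,795 (#36) > 3,035 (#52) > 2,755 (#57) > 1,675 (#58) > 1,475 (#12) > …
Highest eligible bid: #28 at $3,845.
Second-highest bid $3,795 is below the reserve $3,825, so the reserve binds → payment $3,825.

#28 pays $3,825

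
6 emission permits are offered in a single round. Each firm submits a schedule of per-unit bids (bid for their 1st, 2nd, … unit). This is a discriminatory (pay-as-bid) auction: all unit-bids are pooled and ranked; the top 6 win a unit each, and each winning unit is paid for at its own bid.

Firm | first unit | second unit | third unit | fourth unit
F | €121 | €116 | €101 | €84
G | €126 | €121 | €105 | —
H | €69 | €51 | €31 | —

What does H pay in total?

Merging the schedules and taking the best 6: 126 (G-1), 121 (F-1), 121 (G-2), 116 (F-2), 105 (G-3), 101 (F-3)
Next rejected bid: €84 (not a price — pay-as-bid).
H wins no units.

H pays €0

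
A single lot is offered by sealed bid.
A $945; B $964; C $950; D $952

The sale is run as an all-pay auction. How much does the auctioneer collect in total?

Total revenue: $3,811

Rule: the highest bidder wins the item, but every bidder pays their own bid.
Bids ranked: 964 (B) > 952 (D) > 950 (C) > 945 (A)
Every bidder forfeits their bid regardless of winning.
Revenue = 945 + 964 + 950 + 952 = $3,811.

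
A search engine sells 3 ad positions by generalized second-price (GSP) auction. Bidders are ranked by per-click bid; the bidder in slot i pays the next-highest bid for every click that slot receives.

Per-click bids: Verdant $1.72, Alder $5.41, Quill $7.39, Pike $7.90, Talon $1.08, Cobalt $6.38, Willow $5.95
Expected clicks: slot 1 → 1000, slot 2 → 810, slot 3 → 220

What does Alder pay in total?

Alder pays $0.00

Ranked by bid: $7.90 (Pike) > $7.39 (Quill) > $6.38 (Cobalt) > $5.95 (Willow) > …
Alder ranks below slot 3 → no slot, pays nothing.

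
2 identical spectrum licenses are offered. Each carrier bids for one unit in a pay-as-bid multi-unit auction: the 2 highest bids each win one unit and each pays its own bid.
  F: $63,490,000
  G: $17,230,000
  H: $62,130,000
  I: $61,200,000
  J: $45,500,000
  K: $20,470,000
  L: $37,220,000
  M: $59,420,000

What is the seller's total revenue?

Ordering the bids: 63,490,000 (F), 62,130,000 (H), 61,200,000 (I), 59,420,000 (M), …
The 2 highest are F, H.
Total revenue = 63,490,000 + 62,130,000 = $125,620,000.

Total revenue: $125,620,000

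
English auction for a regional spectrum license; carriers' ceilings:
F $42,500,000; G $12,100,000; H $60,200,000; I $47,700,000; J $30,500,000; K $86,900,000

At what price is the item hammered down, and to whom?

Ascending (English) auction: the price rises until one bidder remains; the winner pays the price at which the last rival dropped out.
Limits ranked: 86,900,000 (K) > 60,200,000 (H) > 47,700,000 (I) > 42,500,000 (F) > 30,500,000 (J) > 12,100,000 (G)
Bidding ends when H exits at $60,200,000; K takes it.

K wins at $60,200,000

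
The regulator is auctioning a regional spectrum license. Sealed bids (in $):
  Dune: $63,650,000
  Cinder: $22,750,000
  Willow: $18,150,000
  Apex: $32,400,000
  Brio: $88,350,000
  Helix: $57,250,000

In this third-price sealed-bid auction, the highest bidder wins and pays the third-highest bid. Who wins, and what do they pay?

Third-price sealed-bid auction: the highest bidder wins and pays the third-highest bid.
Bids in order: 88,350,000 (Brio) > 63,650,000 (Dune) > 57,250,000 (Helix) > 32,400,000 (Apex) > 22,750,000 (Cinder) > 18,150,000 (Willow)
Brio is highest; pays the third-highest bid, $57,250,000.

Brio pays $57,250,000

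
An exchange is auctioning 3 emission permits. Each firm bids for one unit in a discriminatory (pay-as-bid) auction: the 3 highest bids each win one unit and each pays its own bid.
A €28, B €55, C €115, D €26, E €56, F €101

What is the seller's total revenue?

Bids ranked high→low: 115 (C), 101 (F), 56 (E), 55 (B), 28 (A), …
Winners (3 units): C, F, E.
Total revenue = 115 + 101 + 56 = €272.

Total revenue: €272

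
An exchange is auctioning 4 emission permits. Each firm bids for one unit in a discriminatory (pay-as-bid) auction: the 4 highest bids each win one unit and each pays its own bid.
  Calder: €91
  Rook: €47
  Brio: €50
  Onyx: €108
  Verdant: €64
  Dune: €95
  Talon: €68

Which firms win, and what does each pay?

Onyx €108, Dune €95, Calder €91, Talon €68

Ordering the bids: 108 (Onyx), 95 (Dune), 91 (Calder), 68 (Talon), 64 (Verdant), 50 (Brio), …
Winners (4 units): Onyx, Dune, Calder, Talon.
Each winner pays its own bid: Onyx €108, Dune €95, Calder €91, Talon €68.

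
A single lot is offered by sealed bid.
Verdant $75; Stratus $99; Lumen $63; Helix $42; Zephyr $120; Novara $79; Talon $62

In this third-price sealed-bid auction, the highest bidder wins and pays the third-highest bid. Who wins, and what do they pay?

Third-price sealed-bid auction: the highest bidder wins and pays the third-highest bid.
Bids in order: 120 (Zephyr) > 99 (Stratus) > 79 (Novara) > 75 (Verdant) > 63 (Lumen) > 62 (Talon) > …
Zephyr wins; payment is bid #3 in the ranking = $79.

Zephyr pays $79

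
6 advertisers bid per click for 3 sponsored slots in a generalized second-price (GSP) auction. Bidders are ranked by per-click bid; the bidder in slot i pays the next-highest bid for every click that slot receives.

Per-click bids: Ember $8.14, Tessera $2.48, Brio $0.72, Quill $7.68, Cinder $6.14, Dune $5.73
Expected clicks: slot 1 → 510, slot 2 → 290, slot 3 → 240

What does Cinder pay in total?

Cinder pays $1375.20

Ranked by bid: $8.14 (Ember) > $7.68 (Quill) > $6.14 (Cinder) > $5.73 (Dune) > …
Cinder holds slot 3 → pays next bid $5.73 × 240 clicks = $1375.20.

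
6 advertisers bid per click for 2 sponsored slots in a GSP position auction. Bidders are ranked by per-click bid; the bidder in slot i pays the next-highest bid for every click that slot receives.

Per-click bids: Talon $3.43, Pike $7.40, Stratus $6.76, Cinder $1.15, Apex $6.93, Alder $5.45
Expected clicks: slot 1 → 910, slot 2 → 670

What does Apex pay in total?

Apex pays $4529.20

Sorting advertisers: $7.40 (Pike) > $6.93 (Apex) > $6.76 (Stratus) > …
Apex holds slot 2 → pays next bid $6.76 × 670 clicks = $4529.20.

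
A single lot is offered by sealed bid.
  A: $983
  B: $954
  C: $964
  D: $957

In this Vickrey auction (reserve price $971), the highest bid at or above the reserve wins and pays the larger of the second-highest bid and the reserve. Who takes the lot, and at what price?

A pays $971

Vickrey auction (reserve price $971): the highest bid at or above the reserve wins and pays the larger of the second-highest bid and the reserve.
Bids ranked: 983 (A) > 964 (C) > 957 (D) > 954 (B)
A has the top bid at or above the reserve ($983).
max(second-highest $964, reserve $971) = $971.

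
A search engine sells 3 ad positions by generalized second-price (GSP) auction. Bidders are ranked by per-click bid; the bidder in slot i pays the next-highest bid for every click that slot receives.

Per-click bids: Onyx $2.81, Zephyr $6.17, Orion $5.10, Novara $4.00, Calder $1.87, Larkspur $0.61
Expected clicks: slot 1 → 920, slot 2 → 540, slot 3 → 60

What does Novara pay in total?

Per-click bids in order: $6.17 (Zephyr) > $5.10 (Orion) > $4.00 (Novara) > $2.81 (Onyx) > …
Novara holds slot 3 → pays next bid $2.81 × 60 clicks = $168.60.

Novara pays $168.60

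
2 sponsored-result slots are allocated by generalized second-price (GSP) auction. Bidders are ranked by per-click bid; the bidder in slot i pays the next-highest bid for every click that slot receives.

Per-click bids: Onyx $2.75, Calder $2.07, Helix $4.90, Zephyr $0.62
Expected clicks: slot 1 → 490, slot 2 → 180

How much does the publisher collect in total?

Per-click bids in order: $4.90 (Helix) > $2.75 (Onyx) > $2.07 (Calder) > …
Slot 1: Helix pays $2.75 × 490 = $1347.50
Slot 2: Onyx pays $2.07 × 180 = $372.60
Total = $1720.10

Total revenue: $1720.10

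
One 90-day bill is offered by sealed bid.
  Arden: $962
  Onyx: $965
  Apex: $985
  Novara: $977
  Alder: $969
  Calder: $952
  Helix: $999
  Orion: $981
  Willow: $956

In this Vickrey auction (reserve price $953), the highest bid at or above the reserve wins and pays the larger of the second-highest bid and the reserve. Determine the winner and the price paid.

Helix pays $985

Sorting bids: 999 (Helix) > 985 (Apex) > 981 (Orion) > 977 (Novara) > 969 (Alder) > 965 (Onyx) > …
Highest eligible bid: Helix at $999.
Second-highest bid $985 exceeds the reserve $953 → payment $985.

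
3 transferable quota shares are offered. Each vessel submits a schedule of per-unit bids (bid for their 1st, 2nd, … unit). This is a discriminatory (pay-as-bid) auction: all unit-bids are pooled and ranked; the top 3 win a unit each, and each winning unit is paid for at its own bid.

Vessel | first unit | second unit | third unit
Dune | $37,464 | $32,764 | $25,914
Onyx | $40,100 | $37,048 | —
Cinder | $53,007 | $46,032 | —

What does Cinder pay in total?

Cinder pays $99,039

Pooled unit-bids ranked (top 3): 53,007 (Cinder-1), 46,032 (Cinder-2), 40,100 (Onyx-1)
Next rejected bid: $37,464 (not a price — pay-as-bid).
Cinder's winning unit-bids: 53,007 + 46,032 = $99,039.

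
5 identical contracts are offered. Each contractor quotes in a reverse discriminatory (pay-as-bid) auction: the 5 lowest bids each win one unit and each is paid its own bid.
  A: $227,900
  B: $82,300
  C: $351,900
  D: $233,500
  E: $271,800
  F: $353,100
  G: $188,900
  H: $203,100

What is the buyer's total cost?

Total cost: $935,700

Ordering the bids: 82,300 (B), 188,900 (G), 203,100 (H), 227,900 (A), 233,500 (D), 271,800 (E), 351,900 (C), …
The 5 lowest are B, G, H, A, D.
Total cost = 82,300 + 188,900 + 203,100 + 227,900 + 233,500 = $935,700.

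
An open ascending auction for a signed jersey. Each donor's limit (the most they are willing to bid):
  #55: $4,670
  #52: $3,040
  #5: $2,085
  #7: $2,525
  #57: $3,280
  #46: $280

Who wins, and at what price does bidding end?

Rule: the price rises until one bidder remains; the winner pays the price at which the last rival dropped out.
Limits ranked: 4,670 (#55) > 3,280 (#57) > 3,040 (#52) > 2,525 (#7) > 2,085 (#5) > 280 (#46)
Once the price passes $3,280, only #55 is left; the hammer falls at #57's limit of $3,280.

#55 wins at $3,280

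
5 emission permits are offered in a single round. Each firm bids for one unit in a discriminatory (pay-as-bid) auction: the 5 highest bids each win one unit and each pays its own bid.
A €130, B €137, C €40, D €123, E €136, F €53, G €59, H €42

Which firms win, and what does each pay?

Bids ranked high→low: 137 (B), 136 (E), 130 (A), 123 (D), 59 (G), 53 (F), 42 (H), …
Top 5: B, E, A, D, G.
Each winner pays its own bid: B €137, E €136, A €130, D €123, G €59.

B €137, E €136, A €130, D €123, G €59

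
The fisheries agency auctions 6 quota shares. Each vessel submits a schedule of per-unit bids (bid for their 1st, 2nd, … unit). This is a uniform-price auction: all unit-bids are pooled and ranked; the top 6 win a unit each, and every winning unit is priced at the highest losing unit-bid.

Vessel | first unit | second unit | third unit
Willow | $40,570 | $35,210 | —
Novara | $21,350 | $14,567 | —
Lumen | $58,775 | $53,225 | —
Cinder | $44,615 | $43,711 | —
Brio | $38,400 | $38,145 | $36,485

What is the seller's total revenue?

Total revenue: $228,870

All unit-bids, highest first — top 6: 58,775 (Lumen-1), 53,225 (Lumen-2), 44,615 (Cinder-1), 43,711 (Cinder-2), 40,570 (Willow-1), 38,400 (Brio-1)
The (k+1)-th unit-bid is $38,145.
Allocation: Brio 1, Cinder 2, Lumen 2, Willow 1. Every unit priced at $38,145.
Revenue = 6 × 38,145 = $228,870.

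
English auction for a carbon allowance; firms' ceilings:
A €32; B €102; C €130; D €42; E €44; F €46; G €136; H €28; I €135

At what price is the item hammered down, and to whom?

Ascending (English) auction: the price rises until one bidder remains; the winner pays the price at which the last rival dropped out.
Sorting limits: 136 (G) > 135 (I) > 130 (C) > 102 (B) > 46 (F) > 44 (E) > …
Once the price passes €135, only G is left; the hammer falls at I's limit of €135.

G wins at €135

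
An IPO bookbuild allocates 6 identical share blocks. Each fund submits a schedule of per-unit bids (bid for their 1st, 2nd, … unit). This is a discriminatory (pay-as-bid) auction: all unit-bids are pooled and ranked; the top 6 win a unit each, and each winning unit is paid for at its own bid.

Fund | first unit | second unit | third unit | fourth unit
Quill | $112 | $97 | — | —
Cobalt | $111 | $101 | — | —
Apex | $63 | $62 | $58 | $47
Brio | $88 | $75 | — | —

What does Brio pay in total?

Brio pays $163

All unit-bids, highest first — top 6: 112 (Quill-1), 111 (Cobalt-1), 101 (Cobalt-2), 97 (Quill-2), 88 (Brio-1), 75 (Brio-2)
Next rejected bid: $63 (not a price — pay-as-bid).
Brio's winning unit-bids: 88 + 75 = $163.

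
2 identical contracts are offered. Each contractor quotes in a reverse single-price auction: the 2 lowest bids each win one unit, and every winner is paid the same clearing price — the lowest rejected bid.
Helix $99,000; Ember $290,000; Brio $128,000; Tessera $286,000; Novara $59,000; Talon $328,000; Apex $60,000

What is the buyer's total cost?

Total cost: $198,000

Sorting: 59,000 (Novara), 60,000 (Apex), 99,000 (Helix), 128,000 (Brio), …
Winners (2 units): Novara, Apex.
Lowest unsuccessful bid: $99,000 → clearing price.
Total cost = 2 × $99,000 = $198,000.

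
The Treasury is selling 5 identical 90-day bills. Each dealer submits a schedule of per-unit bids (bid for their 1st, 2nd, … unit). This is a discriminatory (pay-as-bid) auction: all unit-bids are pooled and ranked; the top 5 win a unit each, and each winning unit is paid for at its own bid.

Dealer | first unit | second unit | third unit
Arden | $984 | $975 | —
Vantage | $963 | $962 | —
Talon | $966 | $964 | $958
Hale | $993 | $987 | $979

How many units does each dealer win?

Arden 2, Hale 3

All unit-bids, highest first — top 5: 993 (Hale-1), 987 (Hale-2), 984 (Arden-1), 979 (Hale-3), 975 (Arden-2)
Next rejected bid: $966 (not a price — pay-as-bid).
Allocation: Arden 2, Hale 3.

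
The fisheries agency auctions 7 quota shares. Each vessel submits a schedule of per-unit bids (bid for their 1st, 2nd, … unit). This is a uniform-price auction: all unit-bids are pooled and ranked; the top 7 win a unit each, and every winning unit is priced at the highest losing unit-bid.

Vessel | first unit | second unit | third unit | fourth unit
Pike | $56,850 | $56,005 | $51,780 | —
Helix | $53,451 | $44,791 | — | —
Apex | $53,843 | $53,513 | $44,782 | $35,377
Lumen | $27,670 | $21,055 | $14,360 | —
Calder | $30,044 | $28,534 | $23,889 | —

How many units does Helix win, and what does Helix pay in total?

Pooled unit-bids ranked (top 7): 56,850 (Pike-1), 56,005 (Pike-2), 53,843 (Apex-1), 53,513 (Apex-2), 53,451 (Helix-1), 51,780 (Pike-3), 44,791 (Helix-2)
The (k+1)-th unit-bid is $44,782.
Helix wins 2 unit(s) at $44,782 each.

Helix: 2 units, pays $89,564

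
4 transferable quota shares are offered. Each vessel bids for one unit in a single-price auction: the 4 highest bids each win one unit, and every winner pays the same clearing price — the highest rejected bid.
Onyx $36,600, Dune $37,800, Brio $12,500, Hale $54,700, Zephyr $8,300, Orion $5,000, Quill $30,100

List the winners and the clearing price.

Sorting: 54,700 (Hale), 37,800 (Dune), 36,600 (Onyx), 30,100 (Quill), 12,500 (Brio), 8,300 (Zephyr), …
Winners (4 units): Hale, Dune, Onyx, Quill.
Highest unsuccessful bid: $12,500 → clearing price.

Hale, Dune, Onyx, Quill; each pays $12,500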